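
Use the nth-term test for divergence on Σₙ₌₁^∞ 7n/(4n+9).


lim(n→∞) 7n/(4n+9) = 7/4 = 7/4  (divide numerator and denominator by n)
lim aₙ = 7/4 ≠ 0 → series DIVERGES

Diverges (lim aₙ = 7/4 ≠ 0)


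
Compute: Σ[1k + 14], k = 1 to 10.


Σ(1k+14) = 1·Σk + 14·n
= 1·55 + 14·10
= 55 + 140 = 195

Σ = 195


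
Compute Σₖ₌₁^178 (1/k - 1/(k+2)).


Telescoping with gap 2: two head and two tail terms survive.
= (1 + 1/2) - (1/179 + 1/180)
= 3/2 - 1/179 - 1/180 = 47971/32220

Sum = 47971/32220


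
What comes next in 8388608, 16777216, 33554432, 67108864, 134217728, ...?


Pattern: powers of 2: 2ⁿ
Terms: 8388608, 16777216, 33554432, 67108864, 134217728
Next term = 268435456

Next term = 268435456


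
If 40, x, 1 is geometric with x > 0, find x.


GM = √(40×1) = √40 = 6.3246

GM = 6.3246


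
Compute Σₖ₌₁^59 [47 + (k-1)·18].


aₙ = 47 + (59-1)×18 = 1091
Sₙ = n(a₁+aₙ)/2 = 59×(47+1091)/2
= 59×1138/2 = 33571

S_59 = 33571


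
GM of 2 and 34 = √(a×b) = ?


GM = √(2×34) = √68 = 8.2462

GM = 8.2462


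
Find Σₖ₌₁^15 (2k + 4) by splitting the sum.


Σ(2k+4) = 2·Σk + 4·n
= 2·120 + 4·15
= 240 + 60 = 300

Σ = 300


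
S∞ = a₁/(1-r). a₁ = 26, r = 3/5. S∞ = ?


S∞ = a₁/(1-r) = 26/(1 - 3/5)
= 26/(2/5)
= 65

S∞ = 65


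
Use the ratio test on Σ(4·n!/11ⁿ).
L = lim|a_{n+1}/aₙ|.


aₙ = 4·n!/11^n
a_{n+1}/aₙ = (n+1)!/11^(n+1) × 11^n/n!  (constant 4 cancels)
= (n+1)/11
L = lim(n→∞) (n+1)/11 = ∞
L > 1 → series DIVERGES

Diverges (ratio test: L = ∞ > 1)


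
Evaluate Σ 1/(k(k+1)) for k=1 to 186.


1/(k(k+1)) = 1/k - 1/(k+1) (partial fractions)
Telescoping: Σ = 1 - 1/187 = 186/187

Sum = 186/187


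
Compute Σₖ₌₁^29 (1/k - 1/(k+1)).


Telescoping: adjacent terms cancel.
= 1/1 - 1/30
= 1 - 1/30 = 29/30

Sum = 29/30


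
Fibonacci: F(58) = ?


Fibonacci sequence: 1, 1, 2, 3, 5, 8, 13, 21, 34, 55, 89, ...
F(58) = 591286729879

F(58) = 591286729879


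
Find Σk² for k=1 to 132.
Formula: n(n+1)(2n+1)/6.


n = 132
n(n+1)(2n+1)/6 = 132×133×265/6
= 4652340/6 = 775390

Σk² = 775390


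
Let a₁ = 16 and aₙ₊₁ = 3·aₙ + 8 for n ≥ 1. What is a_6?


Computing step by step:
a_1 = 16
a_2 = 56
a_3 = 176
a_4 = 536
a_5 = 1616
a_6 = 4856


a_6 = 4856


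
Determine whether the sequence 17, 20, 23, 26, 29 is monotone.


Differences: 3, 3, 3, 3
All differences > 0 → strictly INCREASING

Monotonically increasing


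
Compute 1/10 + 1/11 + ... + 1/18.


Σₖ₌10^18 1/k = 1/10 + 1/11 + 1/12 + 1/13 + 1/14 + 1/15 + 1/16 + 1/17 + 1/18
= 1632341/2450448
≈ 0.6661

Sum = 1632341/2450448 ≈ 0.6661


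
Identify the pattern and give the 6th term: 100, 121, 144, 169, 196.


Pattern: perfect squares: n²
Terms: 100, 121, 144, 169, 196
Next term = 225

Next term = 225


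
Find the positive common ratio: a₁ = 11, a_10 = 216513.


r^(n-1) = aₙ/a₁
r^9 = 216513/11 = 19683
r = 19683^(1/9)
= 3

r = 3


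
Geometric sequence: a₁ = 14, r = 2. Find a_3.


aₙ = a₁·r^(n-1)
= 14×2^2
= 14×4
= 56

a_3 = 56


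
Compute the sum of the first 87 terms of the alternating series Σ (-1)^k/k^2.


S = -1 + 1/4 - 1/9 + 1/16 - 1/25 + 1/36 - 1/49 + 1/64 ± ...
= -0.8225
(Full series converges to -π²/12 ≈ -0.8225)

S_87 = -0.8225


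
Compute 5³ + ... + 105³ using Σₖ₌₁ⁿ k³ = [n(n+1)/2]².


Σₖ₌5^105 k³ = [105·106/2]² − [4·5/2]²
= 30969225 − 100 = 30969125

Σk³ = 30969125


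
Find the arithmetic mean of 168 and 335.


AM = (168 + 335)/2 = 503/2 = 251.5

AM = 251.5


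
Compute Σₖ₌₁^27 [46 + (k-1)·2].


aₙ = 46 + (27-1)×2 = 98
Sₙ = n(a₁+aₙ)/2 = 27×(46+98)/2
= 27×144/2 = 1944

S_27 = 1944


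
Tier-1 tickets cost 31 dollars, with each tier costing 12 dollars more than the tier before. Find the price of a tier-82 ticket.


aₙ = a₁ + (n-1)d
= 31 + (82-1)×12
= 31 + 972
= 1003

a_82 = 1003


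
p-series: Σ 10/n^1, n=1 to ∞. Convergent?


p-series test: Σ c/n^p converges if p > 1, diverges if p ≤ 1 (constant c > 0 doesn't affect convergence).
p = 1
1 ≤ 1 → DIVERGES

Diverges (p = 1 ≤ 1)


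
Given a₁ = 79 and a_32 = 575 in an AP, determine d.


d = (aₙ - a₁)/(n-1)
= (575 - 79)/(32-1)
= 496/31 = 16

d = 16


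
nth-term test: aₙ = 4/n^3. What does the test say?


lim(n→∞) 4/n^3 = 0
lim aₙ = 0 → nth-term test is INCONCLUSIVE
(Need other tests; this is actually a convergent p-series with p=3 > 1)

Inconclusive (lim aₙ = 0; need another test)


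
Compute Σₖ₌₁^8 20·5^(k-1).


Sₙ = 20×(5^8 - 1)/(5 - 1)
= 20×(390625 - 1)/4
= 20×390624/4
= 1953120

S_8 = 1953120


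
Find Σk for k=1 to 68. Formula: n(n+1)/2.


n(n+1)/2 = 68×69/2 = 4692/2 = 2346

Σk = 2346


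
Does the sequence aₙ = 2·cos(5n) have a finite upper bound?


For all n, -1 ≤ cos(5n) ≤ 1, so -2 ≤ 2·cos(5n) ≤ 2
Lower bound: -2, Upper bound: 2
The sequence IS bounded

Bounded (-2 ≤ aₙ ≤ 2)


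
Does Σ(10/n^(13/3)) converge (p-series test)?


p-series test: Σ c/n^p converges if p > 1, diverges if p ≤ 1 (constant c > 0 doesn't affect convergence).
p = 13/3
13/3 > 1 → CONVERGES

Converges (p = 13/3 > 1)


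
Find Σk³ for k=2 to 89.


Σₖ₌2^89 k³ = [89·90/2]² − [1·2/2]²
= 16040025 − 1 = 16040024

Σk³ = 16040024


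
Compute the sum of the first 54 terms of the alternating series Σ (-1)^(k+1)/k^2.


S = 1 - 1/4 + 1/9 - 1/16 + 1/25 - 1/36 + 1/49 - 1/64 ± ...
= 0.8223
(Full series converges to +π²/12 ≈ +0.8225)

S_54 = 0.8223


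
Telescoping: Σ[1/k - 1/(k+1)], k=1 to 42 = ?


Telescoping: adjacent terms cancel.
= 1/1 - 1/43
= 1 - 1/43 = 42/43

Sum = 42/43


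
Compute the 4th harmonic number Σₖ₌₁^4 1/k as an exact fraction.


H_4 = 1/1 + 1/2 + 1/3 + 1/4
= 25/12
≈ 2.0833

H_4 = 25/12 ≈ 2.0833


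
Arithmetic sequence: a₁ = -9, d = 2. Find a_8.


aₙ = a₁ + (n-1)d
= -9 + (8-1)×2
= -9 + 14
= 5

a_8 = 5


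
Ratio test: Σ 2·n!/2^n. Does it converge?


aₙ = 2·n!/2^n
a_{n+1}/aₙ = (n+1)!/2^(n+1) × 2^n/n!  (constant 2 cancels)
= (n+1)/2
L = lim(n→∞) (n+1)/2 = ∞
L > 1 → series DIVERGES

Diverges (ratio test: L = ∞ > 1)


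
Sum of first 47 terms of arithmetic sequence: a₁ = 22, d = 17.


aₙ = 22 + (47-1)×17 = 804
Sₙ = n(a₁+aₙ)/2 = 47×(22+804)/2
= 47×826/2 = 19411

S_47 = 19411


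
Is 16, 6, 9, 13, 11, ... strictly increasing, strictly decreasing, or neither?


Differences: -10, 3, 4, -2
Difference at position 2 is +3 (> 0) but position 1 is -10 (< 0) — sequence both rises and falls
→ NOT monotonic

Not monotonic


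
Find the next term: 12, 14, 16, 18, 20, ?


Pattern: arithmetic (d=2)
Terms: 12, 14, 16, 18, 20
Next term = 22

Next term = 22


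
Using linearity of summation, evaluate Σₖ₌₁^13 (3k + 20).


Σ(3k+20) = 3·Σk + 20·n
= 3·91 + 20·13
= 273 + 260 = 533

Σ = 533


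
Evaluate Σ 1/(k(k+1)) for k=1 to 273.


1/(k(k+1)) = 1/k - 1/(k+1) (partial fractions)
Telescoping: Σ = 1 - 1/274 = 273/274

Sum = 273/274


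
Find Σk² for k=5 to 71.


Σₖ₌5^71 k² = Σₖ₌₁^71 k² − Σₖ₌₁^4 k²
= 71·72·143/6 − 4·5·9/6
= 121836 − 30 = 121806

Σk² = 121806


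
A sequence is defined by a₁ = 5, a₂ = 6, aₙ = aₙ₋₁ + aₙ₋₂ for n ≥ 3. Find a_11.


Computing iteratively: 5, 6, 11, 17, 28, 45, 73, 118, 191, 309, 500
a_11 = 500

a_11 = 500


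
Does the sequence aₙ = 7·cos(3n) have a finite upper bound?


For all n, -1 ≤ cos(3n) ≤ 1, so -7 ≤ 7·cos(3n) ≤ 7
Lower bound: -7, Upper bound: 7
The sequence IS bounded

Bounded (-7 ≤ aₙ ≤ 7)


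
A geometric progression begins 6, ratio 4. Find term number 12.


aₙ = a₁·r^(n-1)
= 6×4^11
= 6×4194304
= 25165824

a_12 = 25165824


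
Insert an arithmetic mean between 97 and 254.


AM = (97 + 254)/2 = 351/2 = 175.5

AM = 175.5


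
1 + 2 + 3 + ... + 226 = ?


n(n+1)/2 = 226×227/2 = 51302/2 = 25651

Σk = 25651


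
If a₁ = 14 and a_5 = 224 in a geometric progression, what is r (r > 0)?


r^(n-1) = aₙ/a₁
r^4 = 224/14 = 16
r = 16^(1/4)
= ±2; taking r > 0 gives r = 2

r = 2


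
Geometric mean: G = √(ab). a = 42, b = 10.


GM = √(42×10) = √420 = 20.4939

GM = 20.4939


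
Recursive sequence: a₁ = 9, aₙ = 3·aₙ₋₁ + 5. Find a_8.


Computing step by step:
a_1 = 9
a_2 = 32
a_3 = 101
a_4 = 308
a_5 = 929
a_6 = 2792
a_7 = 8381
a_8 = 25148


a_8 = 25148


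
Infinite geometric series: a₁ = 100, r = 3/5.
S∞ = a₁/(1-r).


S∞ = a₁/(1-r) = 100/(1 - 3/5)
= 100/(2/5)
= 250

S∞ = 250


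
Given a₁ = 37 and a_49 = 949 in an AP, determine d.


d = (aₙ - a₁)/(n-1)
= (949 - 37)/(49-1)
= 912/48 = 19

d = 19


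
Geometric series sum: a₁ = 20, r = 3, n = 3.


Sₙ = 20×(3^3 - 1)/(3 - 1)
= 20×(27 - 1)/2
= 20×26/2
= 260

S_3 = 260


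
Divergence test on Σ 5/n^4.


lim(n→∞) 5/n^4 = 0
lim aₙ = 0 → nth-term test is INCONCLUSIVE
(Need other tests; this is actually a convergent p-series with p=4 > 1)

Inconclusive (lim aₙ = 0; need another test)


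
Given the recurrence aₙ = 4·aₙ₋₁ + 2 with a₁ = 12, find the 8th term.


Computing step by step:
a_1 = 12
a_2 = 50
a_3 = 202
a_4 = 810
a_5 = 3242
a_6 = 12970
a_7 = 51882
a_8 = 207530


a_8 = 207530


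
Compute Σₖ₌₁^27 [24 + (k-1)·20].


aₙ = 24 + (27-1)×20 = 544
Sₙ = n(a₁+aₙ)/2 = 27×(24+544)/2
= 27×568/2 = 7668

S_27 = 7668


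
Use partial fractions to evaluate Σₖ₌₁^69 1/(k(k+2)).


1/(k(k+2)) = (1/2)·(1/k - 1/(k+2)) (partial fractions)
Telescoping: Σ = (1/2)·(1 + 1/2 - 1/70 - 1/71) = 3657/4970

Sum = 3657/4970


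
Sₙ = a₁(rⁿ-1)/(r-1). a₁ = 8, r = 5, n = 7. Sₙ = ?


Sₙ = 8×(5^7 - 1)/(5 - 1)
= 8×(78125 - 1)/4
= 8×78124/4
= 156248

S_7 = 156248


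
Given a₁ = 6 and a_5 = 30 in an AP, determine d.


d = (aₙ - a₁)/(n-1)
= (30 - 6)/(5-1)
= 24/4 = 6

d = 6


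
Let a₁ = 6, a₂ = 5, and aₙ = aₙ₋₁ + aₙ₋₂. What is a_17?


Computing iteratively: 6, 5, 11, 16, 27, 43, 70, 113, 183, 296, 479, 775, ...
a_17 = 8595

a_17 = 8595


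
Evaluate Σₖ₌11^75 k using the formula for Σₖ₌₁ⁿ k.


Σₖ₌11^75 k = Σₖ₌₁^75 k − Σₖ₌₁^10 k
= 75·76/2 − 10·11/2
= 2850 − 55 = 2795

Σk = 2795


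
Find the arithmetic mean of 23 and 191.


AM = (23 + 191)/2 = 214/2 = 107

AM = 107


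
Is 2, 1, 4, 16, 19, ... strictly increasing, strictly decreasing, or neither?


Differences: -1, 3, 12, 3
Difference at position 2 is +3 (> 0) but position 1 is -1 (< 0) — sequence both rises and falls
→ NOT monotonic

Not monotonic


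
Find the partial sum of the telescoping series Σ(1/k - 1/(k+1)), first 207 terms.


Telescoping: adjacent terms cancel.
= 1/1 - 1/208
= 1 - 1/208 = 207/208

Sum = 207/208


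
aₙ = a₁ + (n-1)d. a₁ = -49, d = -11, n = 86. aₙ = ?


aₙ = a₁ + (n-1)d
= -49 + (86-1)×-11
= -49 - 935
= -984

a_86 = -984


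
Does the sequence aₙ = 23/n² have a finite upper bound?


a₁ = 23, a₂ = 23/4, a₃ = 23/9, ...
0 < aₙ ≤ 23 for all n ≥ 1
The sequence IS bounded

Bounded (0 < aₙ ≤ 23)


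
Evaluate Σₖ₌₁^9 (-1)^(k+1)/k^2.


S = 1 - 1/4 + 1/9 - 1/16 + 1/25 - 1/36 + 1/49 - 1/64 ± ...
= 0.828
(Full series converges to +π²/12 ≈ +0.8225)

S_9 = 0.828


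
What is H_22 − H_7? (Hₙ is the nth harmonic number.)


Σₖ₌8^22 1/k = 1/8 + 1/9 + 1/10 + ... + 1/22
= 28399557/25865840
≈ 1.098

Sum = 28399557/25865840 ≈ 1.098


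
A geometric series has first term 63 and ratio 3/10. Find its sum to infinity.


S∞ = a₁/(1-r) = 63/(1 - 3/10)
= 63/(7/10)
= 90

S∞ = 90


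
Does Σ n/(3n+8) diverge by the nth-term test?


lim(n→∞) n/(3n+8) = 1/3 = 1/3  (divide numerator and denominator by n)
lim aₙ = 1/3 ≠ 0 → series DIVERGES

Diverges (lim aₙ = 1/3 ≠ 0)


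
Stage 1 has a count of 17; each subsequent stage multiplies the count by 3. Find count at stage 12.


aₙ = a₁·r^(n-1)
= 17×3^11
= 17×177147
= 3011499

a_12 = 3011499


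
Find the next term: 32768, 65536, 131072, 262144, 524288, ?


Pattern: powers of 2: 2ⁿ
Terms: 32768, 65536, 131072, 262144, 524288
Next term = 1048576

Next term = 1048576


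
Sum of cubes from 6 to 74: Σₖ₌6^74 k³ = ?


Σₖ₌6^74 k³ = [74·75/2]² − [5·6/2]²
= 7700625 − 225 = 7700400

Σk³ = 7700400


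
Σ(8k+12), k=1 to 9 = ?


Σ(8k+12) = 8·Σk + 12·n
= 8·45 + 12·9
= 360 + 108 = 468

Σ = 468


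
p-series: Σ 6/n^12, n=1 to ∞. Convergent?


p-series test: Σ c/n^p converges if p > 1, diverges if p ≤ 1 (constant c > 0 doesn't affect convergence).
p = 12
12 > 1 → CONVERGES

Converges (p = 12 > 1)


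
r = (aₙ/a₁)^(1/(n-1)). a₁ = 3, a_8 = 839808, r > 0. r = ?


r^(n-1) = aₙ/a₁
r^7 = 839808/3 = 279936
r = 279936^(1/7)
= 6

r = 6


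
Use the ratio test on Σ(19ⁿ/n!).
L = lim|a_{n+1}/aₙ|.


aₙ = 19^n/n!
a_{n+1}/aₙ = 19^(n+1)/(n+1)! × n!/19^n
= 19/(n+1)
L = lim(n→∞) 19/(n+1) = 0
L < 1 → series CONVERGES

Converges (ratio test: L = 0 < 1)


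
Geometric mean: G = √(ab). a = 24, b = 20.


GM = √(24×20) = √480 = 21.9089

GM = 21.9089


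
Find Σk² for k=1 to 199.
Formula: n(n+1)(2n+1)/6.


n = 199
n(n+1)(2n+1)/6 = 199×200×399/6
= 15880200/6 = 2646700

Σk² = 2646700


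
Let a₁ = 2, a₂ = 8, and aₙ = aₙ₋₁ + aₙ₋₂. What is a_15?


Computing iteratively: 2, 8, 10, 18, 28, 46, 74, 120, 194, 314, 508, 822, ...
a_15 = 3482

a_15 = 3482


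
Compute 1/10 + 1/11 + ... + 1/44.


Σₖ₌10^44 1/k = 1/10 + 1/11 + 1/12 + ... + 1/44
= 14541561179784203689/9419588158802421600
≈ 1.5438

Sum = 14541561179784203689/9419588158802421600 ≈ 1.5438


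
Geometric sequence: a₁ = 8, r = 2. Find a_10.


aₙ = a₁·r^(n-1)
= 8×2^9
= 8×512
= 4096

a_10 = 4096


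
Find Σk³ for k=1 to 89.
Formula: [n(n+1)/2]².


n(n+1)/2 = 89×90/2 = 4005
Σk³ = 4005² = 16040025

Σk³ = 16040025


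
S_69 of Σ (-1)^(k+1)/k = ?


S = 1 - 1/2 + 1/3 - 1/4 + 1/5 - 1/6 + 1/7 - 1/8 ± ...
= 0.7003
(Full series converges to +ln(2) ≈ +0.6931)

S_69 = 0.7003


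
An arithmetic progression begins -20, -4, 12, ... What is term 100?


aₙ = a₁ + (n-1)d
= -20 + (100-1)×16
= -20 + 1584
= 1564

a_100 = 1564


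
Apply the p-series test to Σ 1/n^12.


p-series test: Σ c/n^p converges if p > 1, diverges if p ≤ 1 (constant c > 0 doesn't affect convergence).
p = 12
12 > 1 → CONVERGES

Converges (p = 12 > 1)


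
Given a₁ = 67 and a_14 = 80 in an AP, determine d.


d = (aₙ - a₁)/(n-1)
= (80 - 67)/(14-1)
= 13/13 = 1

d = 1


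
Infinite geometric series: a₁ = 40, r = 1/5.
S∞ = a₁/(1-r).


S∞ = a₁/(1-r) = 40/(1 - 1/5)
= 40/(4/5)
= 50

S∞ = 50


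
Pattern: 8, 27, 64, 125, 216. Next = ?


Pattern: perfect cubes: n³
Terms: 8, 27, 64, 125, 216
Next term = 343

Next term = 343


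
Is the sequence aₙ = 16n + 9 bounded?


aₙ = 16n + 9 → as n→∞, aₙ→∞
No finite upper bound exists
The sequence is UNBOUNDED

Unbounded (aₙ → ∞ as n → ∞)


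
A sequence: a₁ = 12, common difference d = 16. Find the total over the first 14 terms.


aₙ = 12 + (14-1)×16 = 220
Sₙ = n(a₁+aₙ)/2 = 14×(12+220)/2
= 14×232/2 = 1624

S_14 = 1624


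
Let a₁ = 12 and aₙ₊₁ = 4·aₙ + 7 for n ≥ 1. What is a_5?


Computing step by step:
a_1 = 12
a_2 = 55
a_3 = 227
a_4 = 915
a_5 = 3667


a_5 = 3667


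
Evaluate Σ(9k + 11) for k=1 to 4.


Σ(9k+11) = 9·Σk + 11·n
= 9·10 + 11·4
= 90 + 44 = 134

Σ = 134


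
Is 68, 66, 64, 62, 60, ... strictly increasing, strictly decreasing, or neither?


Differences: -2, -2, -2, -2
All differences < 0 → strictly DECREASING

Monotonically decreasing


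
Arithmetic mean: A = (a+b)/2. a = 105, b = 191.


AM = (105 + 191)/2 = 296/2 = 148

AM = 148


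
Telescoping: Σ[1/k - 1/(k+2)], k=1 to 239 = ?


Telescoping with gap 2: two head and two tail terms survive.
= (1 + 1/2) - (1/240 + 1/241)
= 3/2 - 1/240 - 1/241 = 86279/57840

Sum = 86279/57840


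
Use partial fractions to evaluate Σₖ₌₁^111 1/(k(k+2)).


1/(k(k+2)) = (1/2)·(1/k - 1/(k+2)) (partial fractions)
Telescoping: Σ = (1/2)·(1 + 1/2 - 1/112 - 1/113) = 18759/25312

Sum = 18759/25312


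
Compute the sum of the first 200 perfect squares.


n = 200
n(n+1)(2n+1)/6 = 200×201×401/6
= 16120200/6 = 2686700

Σk² = 2686700


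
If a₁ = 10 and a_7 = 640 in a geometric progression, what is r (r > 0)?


r^(n-1) = aₙ/a₁
r^6 = 640/10 = 64
r = 64^(1/6)
= ±2; taking r > 0 gives r = 2

r = 2


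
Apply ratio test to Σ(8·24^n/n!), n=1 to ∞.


aₙ = 8·24^n/n!
a_{n+1}/aₙ = 24^(n+1)/(n+1)! × n!/24^n  (constant 8 cancels)
= 24/(n+1)
L = lim(n→∞) 24/(n+1) = 0
L < 1 → series CONVERGES

Converges (ratio test: L = 0 < 1)


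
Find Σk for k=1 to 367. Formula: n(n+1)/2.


n(n+1)/2 = 367×368/2 = 135056/2 = 67528

Σk = 67528


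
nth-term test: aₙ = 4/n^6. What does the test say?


lim(n→∞) 4/n^6 = 0
lim aₙ = 0 → nth-term test is INCONCLUSIVE
(Need other tests; this is actually a convergent p-series with p=6 > 1)

Inconclusive (lim aₙ = 0; need another test)


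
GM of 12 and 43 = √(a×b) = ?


GM = √(12×43) = √516 = 22.7156

GM = 22.7156


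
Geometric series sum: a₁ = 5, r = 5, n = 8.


Sₙ = 5×(5^8 - 1)/(5 - 1)
= 5×(390625 - 1)/4
= 5×390624/4
= 488280

S_8 = 488280


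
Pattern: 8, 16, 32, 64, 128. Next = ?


Pattern: powers of 2: 2ⁿ
Terms: 8, 16, 32, 64, 128
Next term = 256

Next term = 256


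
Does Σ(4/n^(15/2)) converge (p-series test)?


p-series test: Σ c/n^p converges if p > 1, diverges if p ≤ 1 (constant c > 0 doesn't affect convergence).
p = 15/2
15/2 > 1 → CONVERGES

Converges (p = 15/2 > 1)


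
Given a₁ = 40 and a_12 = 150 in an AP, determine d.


d = (aₙ - a₁)/(n-1)
= (150 - 40)/(12-1)
= 110/11 = 10

d = 10


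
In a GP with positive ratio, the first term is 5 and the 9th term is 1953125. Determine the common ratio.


r^(n-1) = aₙ/a₁
r^8 = 1953125/5 = 390625
r = 390625^(1/8)
= ±5; taking r > 0 gives r = 5

r = 5


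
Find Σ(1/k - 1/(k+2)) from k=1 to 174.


Telescoping with gap 2: two head and two tail terms survive.
= (1 + 1/2) - (1/175 + 1/176)
= 3/2 - 1/175 - 1/176 = 45849/30800

Sum = 45849/30800


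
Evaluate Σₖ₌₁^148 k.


n(n+1)/2 = 148×149/2 = 22052/2 = 11026

Σk = 11026


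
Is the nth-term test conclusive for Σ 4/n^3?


lim(n→∞) 4/n^3 = 0
lim aₙ = 0 → nth-term test is INCONCLUSIVE
(Need other tests; this is actually a convergent p-series with p=3 > 1)

Inconclusive (lim aₙ = 0; need another test)


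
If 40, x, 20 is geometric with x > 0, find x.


GM = √(40×20) = √800 = 28.2843

GM = 28.2843


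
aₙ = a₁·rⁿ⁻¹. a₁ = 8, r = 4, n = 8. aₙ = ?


aₙ = a₁·r^(n-1)
= 8×4^7
= 8×16384
= 131072

a_8 = 131072


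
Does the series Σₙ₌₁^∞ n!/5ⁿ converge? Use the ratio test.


aₙ = n!/5^n
a_{n+1}/aₙ = (n+1)!/5^(n+1) × 5^n/n!
= (n+1)/5
L = lim(n→∞) (n+1)/5 = ∞
L > 1 → series DIVERGES

Diverges (ratio test: L = ∞ > 1)


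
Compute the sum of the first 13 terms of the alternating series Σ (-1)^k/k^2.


S = -1 + 1/4 - 1/9 + 1/16 - 1/25 + 1/36 - 1/49 + 1/64 ± ...
= -0.8252
(Full series converges to -π²/12 ≈ -0.8225)

S_13 = -0.8252


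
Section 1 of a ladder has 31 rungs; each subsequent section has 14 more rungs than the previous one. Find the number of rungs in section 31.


aₙ = a₁ + (n-1)d
= 31 + (31-1)×14
= 31 + 420
= 451

a_31 = 451


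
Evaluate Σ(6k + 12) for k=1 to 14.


Σ(6k+12) = 6·Σk + 12·n
= 6·105 + 12·14
= 630 + 168 = 798

Σ = 798


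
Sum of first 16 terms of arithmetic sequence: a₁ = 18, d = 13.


aₙ = 18 + (16-1)×13 = 213
Sₙ = n(a₁+aₙ)/2 = 16×(18+213)/2
= 16×231/2 = 1848

S_16 = 1848


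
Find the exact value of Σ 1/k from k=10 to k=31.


Σₖ₌10^31 1/k = 1/10 + 1/11 + 1/12 + ... + 1/31
= 86517723849247/72201776446800
≈ 1.1983

Sum = 86517723849247/72201776446800 ≈ 1.1983


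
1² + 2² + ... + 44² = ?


n = 44
n(n+1)(2n+1)/6 = 44×45×89/6
= 176220/6 = 29370

Σk² = 29370


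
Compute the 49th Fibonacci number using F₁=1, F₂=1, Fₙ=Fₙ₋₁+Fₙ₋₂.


Fibonacci sequence: 1, 1, 2, 3, 5, 8, 13, 21, 34, 55, 89, ...
F(49) = 7778742049

F(49) = 7778742049


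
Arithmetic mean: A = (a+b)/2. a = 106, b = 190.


AM = (106 + 190)/2 = 296/2 = 148

AM = 148


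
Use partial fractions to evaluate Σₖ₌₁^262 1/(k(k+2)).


1/(k(k+2)) = (1/2)·(1/k - 1/(k+2)) (partial fractions)
Telescoping: Σ = (1/2)·(1 + 1/2 - 1/263 - 1/264) = 103621/138864

Sum = 103621/138864


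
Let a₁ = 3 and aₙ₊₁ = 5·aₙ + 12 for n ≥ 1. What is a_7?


Computing step by step:
a_1 = 3
a_2 = 27
a_3 = 147
a_4 = 747
a_5 = 3747
a_6 = 18747
a_7 = 93747


a_7 = 93747


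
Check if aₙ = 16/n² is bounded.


a₁ = 16, a₂ = 16/4, a₃ = 16/9, ...
0 < aₙ ≤ 16 for all n ≥ 1
The sequence IS bounded

Bounded (0 < aₙ ≤ 16)


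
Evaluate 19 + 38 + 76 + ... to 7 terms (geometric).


Sₙ = 19×(2^7 - 1)/(2 - 1)
= 19×(128 - 1)/1
= 19×127/1
= 2413

S_7 = 2413


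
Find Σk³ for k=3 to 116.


Σₖ₌3^116 k³ = [116·117/2]² − [2·3/2]²
= 46049796 − 9 = 46049787

Σk³ = 46049787


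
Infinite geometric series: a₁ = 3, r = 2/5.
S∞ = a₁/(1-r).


S∞ = a₁/(1-r) = 3/(1 - 2/5)
= 3/(3/5)
= 5

S∞ = 5


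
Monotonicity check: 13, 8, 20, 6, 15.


Differences: -5, 12, -14, 9
Difference at position 2 is +12 (> 0) but position 1 is -5 (< 0) — sequence both rises and falls
→ NOT monotonic

Not monotonic


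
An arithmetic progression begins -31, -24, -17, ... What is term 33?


aₙ = a₁ + (n-1)d
= -31 + (33-1)×7
= -31 + 224
= 193

a_33 = 193


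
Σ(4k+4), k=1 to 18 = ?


Σ(4k+4) = 4·Σk + 4·n
= 4·171 + 4·18
= 684 + 72 = 756

Σ = 756


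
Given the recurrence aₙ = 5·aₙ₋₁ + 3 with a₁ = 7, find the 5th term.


Computing step by step:
a_1 = 7
a_2 = 38
a_3 = 193
a_4 = 968
a_5 = 4843


a_5 = 4843


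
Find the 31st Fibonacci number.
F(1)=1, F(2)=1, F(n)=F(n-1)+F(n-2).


Fibonacci sequence: 1, 1, 2, 3, 5, 8, 13, 21, 34, 55, 89, ...
F(31) = 1346269

F(31) = 1346269


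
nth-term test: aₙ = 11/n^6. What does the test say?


lim(n→∞) 11/n^6 = 0
lim aₙ = 0 → nth-term test is INCONCLUSIVE
(Need other tests; this is actually a convergent p-series with p=6 > 1)

Inconclusive (lim aₙ = 0; need another test)


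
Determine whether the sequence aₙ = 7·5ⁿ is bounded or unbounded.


aₙ = 7·5ⁿ → as n→∞, aₙ→∞ (since base 5 > 1)
No finite upper bound exists
The sequence is UNBOUNDED

Unbounded (aₙ → ∞ as n → ∞)


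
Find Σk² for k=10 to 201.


Σₖ₌10^201 k² = Σₖ₌₁^201 k² − Σₖ₌₁^9 k²
= 201·202·403/6 − 9·10·19/6
= 2727101 − 285 = 2726816

Σk² = 2726816


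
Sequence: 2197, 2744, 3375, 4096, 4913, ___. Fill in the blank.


Pattern: perfect cubes: n³
Terms: 2197, 2744, 3375, 4096, 4913
Next term = 5832

Next term = 5832


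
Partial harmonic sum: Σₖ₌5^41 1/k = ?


Σₖ₌5^41 1/k = 1/5 + 1/6 + 1/7 + ... + 1/41
= 44202362371332533/19914562703599200
≈ 2.2196

Sum = 44202362371332533/19914562703599200 ≈ 2.2196


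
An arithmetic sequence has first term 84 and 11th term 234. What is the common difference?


d = (aₙ - a₁)/(n-1)
= (234 - 84)/(11-1)
= 150/10 = 15

d = 15


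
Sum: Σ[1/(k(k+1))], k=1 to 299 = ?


1/(k(k+1)) = 1/k - 1/(k+1) (partial fractions)
Telescoping: Σ = 1 - 1/300 = 299/300

Sum = 299/300


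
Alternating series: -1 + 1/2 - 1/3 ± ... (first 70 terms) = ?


S = -1 + 1/2 - 1/3 + 1/4 - 1/5 + 1/6 - 1/7 + 1/8 ± ...
= -0.6861
(Full series converges to -ln(2) ≈ -0.6931)

S_70 = -0.6861


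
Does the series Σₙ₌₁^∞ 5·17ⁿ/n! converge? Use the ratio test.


aₙ = 5·17^n/n!
a_{n+1}/aₙ = 17^(n+1)/(n+1)! × n!/17^n  (constant 5 cancels)
= 17/(n+1)
L = lim(n→∞) 17/(n+1) = 0
L < 1 → series CONVERGES

Converges (ratio test: L = 0 < 1)


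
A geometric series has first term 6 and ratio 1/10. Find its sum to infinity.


S∞ = a₁/(1-r) = 6/(1 - 1/10)
= 6/(9/10)
= 20/3

S∞ = 20/3


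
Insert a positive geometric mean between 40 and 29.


GM = √(40×29) = √1160 = 34.0588

GM = 34.0588


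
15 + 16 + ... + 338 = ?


Σₖ₌15^338 k = Σₖ₌₁^338 k − Σₖ₌₁^14 k
= 338·339/2 − 14·15/2
= 57291 − 105 = 57186

Σk = 57186


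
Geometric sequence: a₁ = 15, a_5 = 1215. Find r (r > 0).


r^(n-1) = aₙ/a₁
r^4 = 1215/15 = 81
r = 81^(1/4)
= ±3; taking r > 0 gives r = 3

r = 3


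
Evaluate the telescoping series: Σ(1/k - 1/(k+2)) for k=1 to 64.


Telescoping with gap 2: two head and two tail terms survive.
= (1 + 1/2) - (1/65 + 1/66)
= 3/2 - 1/65 - 1/66 = 3152/2145

Sum = 3152/2145


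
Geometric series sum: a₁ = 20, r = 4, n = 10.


Sₙ = 20×(4^10 - 1)/(4 - 1)
= 20×(1048576 - 1)/3
= 20×1048575/3
= 6990500

S_10 = 6990500


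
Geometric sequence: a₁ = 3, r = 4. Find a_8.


aₙ = a₁·r^(n-1)
= 3×4^7
= 3×16384
= 49152

a_8 = 49152


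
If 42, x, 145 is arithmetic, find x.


AM = (42 + 145)/2 = 187/2 = 93.5

AM = 93.5


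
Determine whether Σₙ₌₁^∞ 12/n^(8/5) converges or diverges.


p-series test: Σ c/n^p converges if p > 1, diverges if p ≤ 1 (constant c > 0 doesn't affect convergence).
p = 8/5
8/5 > 1 → CONVERGES

Converges (p = 8/5 > 1)


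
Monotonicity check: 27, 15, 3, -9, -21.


Differences: -12, -12, -12, -12
All differences < 0 → strictly DECREASING

Monotonically decreasing


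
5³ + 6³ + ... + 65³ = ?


Σₖ₌5^65 k³ = [65·66/2]² − [4·5/2]²
= 4601025 − 100 = 4600925

Σk³ = 4600925


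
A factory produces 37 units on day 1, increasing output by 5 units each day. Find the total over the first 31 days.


aₙ = 37 + (31-1)×5 = 187
Sₙ = n(a₁+aₙ)/2 = 31×(37+187)/2
= 31×224/2 = 3472

S_31 = 3472


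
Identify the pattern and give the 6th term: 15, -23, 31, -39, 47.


Pattern: alternating sign, magnitude arithmetic (d=8)
Terms: 15, -23, 31, -39, 47
Next term = -55

Next term = -55


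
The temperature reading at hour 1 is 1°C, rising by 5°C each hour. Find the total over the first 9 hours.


aₙ = 1 + (9-1)×5 = 41
Sₙ = n(a₁+aₙ)/2 = 9×(1+41)/2
= 9×42/2 = 189

S_9 = 189


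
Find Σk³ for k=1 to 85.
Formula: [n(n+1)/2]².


n(n+1)/2 = 85×86/2 = 3655
Σk³ = 3655² = 13359025

Σk³ = 13359025


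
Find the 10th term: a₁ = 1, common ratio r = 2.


aₙ = a₁·r^(n-1)
= 1×2^9
= 1×512
= 512

a_10 = 512


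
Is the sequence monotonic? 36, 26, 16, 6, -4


Differences: -10, -10, -10, -10
All differences < 0 → strictly DECREASING

Monotonically decreasing


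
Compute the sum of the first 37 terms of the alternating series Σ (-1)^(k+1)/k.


S = 1 - 1/2 + 1/3 - 1/4 + 1/5 - 1/6 + 1/7 - 1/8 ± ...
= 0.7065
(Full series converges to +ln(2) ≈ +0.6931)

S_37 = 0.7065


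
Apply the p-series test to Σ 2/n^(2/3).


p-series test: Σ c/n^p converges if p > 1, diverges if p ≤ 1 (constant c > 0 doesn't affect convergence).
p = 2/3
2/3 ≤ 1 → DIVERGES

Diverges (p = 2/3 ≤ 1)


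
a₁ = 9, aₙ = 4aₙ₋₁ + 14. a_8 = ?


Computing step by step:
a_1 = 9
a_2 = 50
a_3 = 214
a_4 = 870
a_5 = 3494
a_6 = 13990
a_7 = 55974
a_8 = 223910


a_8 = 223910


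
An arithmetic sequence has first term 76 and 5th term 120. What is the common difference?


d = (aₙ - a₁)/(n-1)
= (120 - 76)/(5-1)
= 44/4 = 11

d = 11


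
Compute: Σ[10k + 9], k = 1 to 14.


Σ(10k+9) = 10·Σk + 9·n
= 10·105 + 9·14
= 1050 + 126 = 1176

Σ = 1176


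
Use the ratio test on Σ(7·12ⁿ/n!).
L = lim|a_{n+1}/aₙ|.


aₙ = 7·12^n/n!
a_{n+1}/aₙ = 12^(n+1)/(n+1)! × n!/12^n  (constant 7 cancels)
= 12/(n+1)
L = lim(n→∞) 12/(n+1) = 0
L < 1 → series CONVERGES

Converges (ratio test: L = 0 < 1)


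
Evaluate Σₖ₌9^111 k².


Σₖ₌9^111 k² = Σₖ₌₁^111 k² − Σₖ₌₁^8 k²
= 111·112·223/6 − 8·9·17/6
= 462056 − 204 = 461852

Σk² = 461852


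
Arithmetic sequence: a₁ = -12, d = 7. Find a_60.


aₙ = a₁ + (n-1)d
= -12 + (60-1)×7
= -12 + 413
= 401

a_60 = 401


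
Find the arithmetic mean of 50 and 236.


AM = (50 + 236)/2 = 286/2 = 143

AM = 143


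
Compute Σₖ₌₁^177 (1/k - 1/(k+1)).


Telescoping: adjacent terms cancel.
= 1/1 - 1/178
= 1 - 1/178 = 177/178

Sum = 177/178


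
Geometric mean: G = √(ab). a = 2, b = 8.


GM = √(2×8) = √16 = 4

GM = 4


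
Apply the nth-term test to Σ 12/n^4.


lim(n→∞) 12/n^4 = 0
lim aₙ = 0 → nth-term test is INCONCLUSIVE
(Need other tests; this is actually a convergent p-series with p=4 > 1)

Inconclusive (lim aₙ = 0; need another test)


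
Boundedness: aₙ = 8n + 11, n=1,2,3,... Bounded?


aₙ = 8n + 11 → as n→∞, aₙ→∞
No finite upper bound exists
The sequence is UNBOUNDED

Unbounded (aₙ → ∞ as n → ∞)


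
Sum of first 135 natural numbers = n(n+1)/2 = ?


n(n+1)/2 = 135×136/2 = 18360/2 = 9180

Σk = 9180


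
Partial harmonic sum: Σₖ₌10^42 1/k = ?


Σₖ₌10^42 1/k = 1/10 + 1/11 + 1/12 + ... + 1/42
= 29827525245202793/19914562703599200
≈ 1.4978

Sum = 29827525245202793/19914562703599200 ≈ 1.4978


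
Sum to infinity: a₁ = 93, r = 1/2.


S∞ = a₁/(1-r) = 93/(1 - 1/2)
= 93/(1/2)
= 186

S∞ = 186


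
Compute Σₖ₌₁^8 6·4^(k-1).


Sₙ = 6×(4^8 - 1)/(4 - 1)
= 6×(65536 - 1)/3
= 6×65535/3
= 131070

S_8 = 131070


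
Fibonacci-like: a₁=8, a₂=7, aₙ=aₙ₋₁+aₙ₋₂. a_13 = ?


Computing iteratively: 8, 7, 15, 22, 37, 59, 96, 155, 251, 406, 657, 1063, ...
a_13 = 1720

a_13 = 1720


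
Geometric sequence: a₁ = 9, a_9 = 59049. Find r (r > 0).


r^(n-1) = aₙ/a₁
r^8 = 59049/9 = 6561
r = 6561^(1/8)
= ±3; taking r > 0 gives r = 3

r = 3


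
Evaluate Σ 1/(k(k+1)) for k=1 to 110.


1/(k(k+1)) = 1/k - 1/(k+1) (partial fractions)
Telescoping: Σ = 1 - 1/111 = 110/111

Sum = 110/111


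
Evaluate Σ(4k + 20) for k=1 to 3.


Σ(4k+20) = 4·Σk + 20·n
= 4·6 + 20·3
= 24 + 60 = 84

Σ = 84


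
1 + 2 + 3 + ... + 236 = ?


n(n+1)/2 = 236×237/2 = 55932/2 = 27966

Σk = 27966


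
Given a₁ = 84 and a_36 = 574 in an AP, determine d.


d = (aₙ - a₁)/(n-1)
= (574 - 84)/(36-1)
= 490/35 = 14

d = 14


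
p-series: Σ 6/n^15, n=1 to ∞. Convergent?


p-series test: Σ c/n^p converges if p > 1, diverges if p ≤ 1 (constant c > 0 doesn't affect convergence).
p = 15
15 > 1 → CONVERGES

Converges (p = 15 > 1)


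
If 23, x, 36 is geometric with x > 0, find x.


GM = √(23×36) = √828 = 28.775

GM = 28.775


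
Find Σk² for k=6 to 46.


Σₖ₌6^46 k² = Σₖ₌₁^46 k² − Σₖ₌₁^5 k²
= 46·47·93/6 − 5·6·11/6
= 33511 − 55 = 33456

Σk² = 33456


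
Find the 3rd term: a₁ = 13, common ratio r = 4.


aₙ = a₁·r^(n-1)
= 13×4^2
= 13×16
= 208

a_3 = 208


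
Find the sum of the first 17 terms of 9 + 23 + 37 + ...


aₙ = 9 + (17-1)×14 = 233
Sₙ = n(a₁+aₙ)/2 = 17×(9+233)/2
= 17×242/2 = 2057

S_17 = 2057


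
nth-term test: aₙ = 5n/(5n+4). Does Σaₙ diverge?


lim(n→∞) 5n/(5n+4) = 5/5 = 1  (divide numerator and denominator by n)
lim aₙ = 1 ≠ 0 → series DIVERGES

Diverges (lim aₙ = 1 ≠ 0)


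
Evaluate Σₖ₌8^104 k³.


Σₖ₌8^104 k³ = [104·105/2]² − [7·8/2]²
= 29811600 − 784 = 29810816

Σk³ = 29810816


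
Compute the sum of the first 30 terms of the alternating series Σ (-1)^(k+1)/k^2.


S = 1 - 1/4 + 1/9 - 1/16 + 1/25 - 1/36 + 1/49 - 1/64 ± ...
= 0.8219
(Full series converges to +π²/12 ≈ +0.8225)

S_30 = 0.8219


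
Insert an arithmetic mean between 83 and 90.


AM = (83 + 90)/2 = 173/2 = 86.5

AM = 86.5


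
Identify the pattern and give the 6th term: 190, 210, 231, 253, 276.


Pattern: triangular numbers: n(n+1)/2
Terms: 190, 210, 231, 253, 276
Next term = 300

Next term = 300


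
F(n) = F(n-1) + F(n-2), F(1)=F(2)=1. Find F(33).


Fibonacci sequence: 1, 1, 2, 3, 5, 8, 13, 21, 34, 55, 89, ...
F(33) = 3524578

F(33) = 3524578


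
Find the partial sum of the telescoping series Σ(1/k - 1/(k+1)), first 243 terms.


Telescoping: adjacent terms cancel.
= 1/1 - 1/244
= 1 - 1/244 = 243/244

Sum = 243/244


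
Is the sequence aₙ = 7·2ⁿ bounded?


aₙ = 7·2ⁿ → as n→∞, aₙ→∞ (since base 2 > 1)
No finite upper bound exists
The sequence is UNBOUNDED

Unbounded (aₙ → ∞ as n → ∞)


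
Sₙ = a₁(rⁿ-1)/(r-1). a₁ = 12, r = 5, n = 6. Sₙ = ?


Sₙ = 12×(5^6 - 1)/(5 - 1)
= 12×(15625 - 1)/4
= 12×15624/4
= 46872

S_6 = 46872


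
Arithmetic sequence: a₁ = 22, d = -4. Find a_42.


aₙ = a₁ + (n-1)d
= 22 + (42-1)×-4
= 22 - 164
= -142

a_42 = -142


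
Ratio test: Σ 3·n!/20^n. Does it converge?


aₙ = 3·n!/20^n
a_{n+1}/aₙ = (n+1)!/20^(n+1) × 20^n/n!  (constant 3 cancels)
= (n+1)/20
L = lim(n→∞) (n+1)/20 = ∞
L > 1 → series DIVERGES

Diverges (ratio test: L = ∞ > 1)


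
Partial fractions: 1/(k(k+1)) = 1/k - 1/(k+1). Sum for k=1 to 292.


1/(k(k+1)) = 1/k - 1/(k+1) (partial fractions)
Telescoping: Σ = 1 - 1/293 = 292/293

Sum = 292/293


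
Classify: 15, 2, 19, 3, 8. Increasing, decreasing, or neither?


Differences: -13, 17, -16, 5
Difference at position 2 is +17 (> 0) but position 1 is -13 (< 0) — sequence both rises and falls
→ NOT monotonic

Not monotonic


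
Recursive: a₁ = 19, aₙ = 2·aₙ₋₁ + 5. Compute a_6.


Computing step by step:
a_1 = 19
a_2 = 43
a_3 = 91
a_4 = 187
a_5 = 379
a_6 = 763


a_6 = 763


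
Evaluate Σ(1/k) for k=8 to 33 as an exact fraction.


Σₖ₌8^33 1/k = 1/8 + 1/9 + 1/10 + ... + 1/33
= 19638109753429/13127595717600
≈ 1.4959

Sum = 19638109753429/13127595717600 ≈ 1.4959


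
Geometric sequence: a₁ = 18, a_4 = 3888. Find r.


r^(n-1) = aₙ/a₁
r^3 = 3888/18 = 216
r = 216^(1/3)
= 6

r = 6


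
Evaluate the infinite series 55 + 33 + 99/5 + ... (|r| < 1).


S∞ = a₁/(1-r) = 55/(1 - 3/5)
= 55/(2/5)
= 275/2

S∞ = 275/2


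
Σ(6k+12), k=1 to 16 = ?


Σ(6k+12) = 6·Σk + 12·n
= 6·136 + 12·16
= 816 + 192 = 1008

Σ = 1008


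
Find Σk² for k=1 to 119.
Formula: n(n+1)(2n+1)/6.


n = 119
n(n+1)(2n+1)/6 = 119×120×239/6
= 3412920/6 = 568820

Σk² = 568820


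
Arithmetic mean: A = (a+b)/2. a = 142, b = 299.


AM = (142 + 299)/2 = 441/2 = 220.5

AM = 220.5


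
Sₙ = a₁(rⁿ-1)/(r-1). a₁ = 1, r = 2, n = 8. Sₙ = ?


Sₙ = 1×(2^8 - 1)/(2 - 1)
= 1×(256 - 1)/1
= 1×255/1
= 255

S_8 = 255


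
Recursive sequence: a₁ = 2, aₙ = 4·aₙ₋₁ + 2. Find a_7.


Computing step by step:
a_1 = 2
a_2 = 10
a_3 = 42
a_4 = 170
a_5 = 682
a_6 = 2730
a_7 = 10922


a_7 = 10922


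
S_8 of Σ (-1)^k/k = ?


S = -1 + 1/2 - 1/3 + 1/4 - 1/5 + 1/6 - 1/7 + 1/8
= -0.6345
(Full series converges to -ln(2) ≈ -0.6931)

S_8 = -0.6345


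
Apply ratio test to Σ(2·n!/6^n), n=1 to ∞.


aₙ = 2·n!/6^n
a_{n+1}/aₙ = (n+1)!/6^(n+1) × 6^n/n!  (constant 2 cancels)
= (n+1)/6
L = lim(n→∞) (n+1)/6 = ∞
L > 1 → series DIVERGES

Diverges (ratio test: L = ∞ > 1)


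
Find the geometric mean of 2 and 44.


GM = √(2×44) = √88 = 9.3808

GM = 9.3808


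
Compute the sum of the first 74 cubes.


n(n+1)/2 = 74×75/2 = 2775
Σk³ = 2775² = 7700625

Σk³ = 7700625


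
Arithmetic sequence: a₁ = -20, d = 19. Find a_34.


aₙ = a₁ + (n-1)d
= -20 + (34-1)×19
= -20 + 627
= 607

a_34 = 607


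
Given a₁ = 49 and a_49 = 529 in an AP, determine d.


d = (aₙ - a₁)/(n-1)
= (529 - 49)/(49-1)
= 480/48 = 10

d = 10


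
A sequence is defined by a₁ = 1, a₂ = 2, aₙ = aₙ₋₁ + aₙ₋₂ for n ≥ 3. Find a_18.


Computing iteratively: 1, 2, 3, 5, 8, 13, 21, 34, 55, 89, 144, 233, ...
a_18 = 4181

a_18 = 4181


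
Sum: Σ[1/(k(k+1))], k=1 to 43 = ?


1/(k(k+1)) = 1/k - 1/(k+1) (partial fractions)
Telescoping: Σ = 1 - 1/44 = 43/44

Sum = 43/44


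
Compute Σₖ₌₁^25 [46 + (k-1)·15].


aₙ = 46 + (25-1)×15 = 406
Sₙ = n(a₁+aₙ)/2 = 25×(46+406)/2
= 25×452/2 = 5650

S_25 = 5650


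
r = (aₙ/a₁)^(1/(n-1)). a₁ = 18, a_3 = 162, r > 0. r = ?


r^(n-1) = aₙ/a₁
r^2 = 162/18 = 9
r = 9^(1/2)
= ±3; taking r > 0 gives r = 3

r = 3


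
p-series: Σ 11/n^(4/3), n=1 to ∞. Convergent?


p-series test: Σ c/n^p converges if p > 1, diverges if p ≤ 1 (constant c > 0 doesn't affect convergence).
p = 4/3
4/3 > 1 → CONVERGES

Converges (p = 4/3 > 1)


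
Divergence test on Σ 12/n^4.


lim(n→∞) 12/n^4 = 0
lim aₙ = 0 → nth-term test is INCONCLUSIVE
(Need other tests; this is actually a convergent p-series with p=4 > 1)

Inconclusive (lim aₙ = 0; need another test)


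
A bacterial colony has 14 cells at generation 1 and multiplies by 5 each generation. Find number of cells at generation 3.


aₙ = a₁·r^(n-1)
= 14×5^2
= 14×25
= 350

a_3 = 350


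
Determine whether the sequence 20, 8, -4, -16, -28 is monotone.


Differences: -12, -12, -12, -12
All differences < 0 → strictly DECREASING

Monotonically decreasing


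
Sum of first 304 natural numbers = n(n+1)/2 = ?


n(n+1)/2 = 304×305/2 = 92720/2 = 46360

Σk = 46360


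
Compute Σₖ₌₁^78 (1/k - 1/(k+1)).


Telescoping: adjacent terms cancel.
= 1/1 - 1/79
= 1 - 1/79 = 78/79

Sum = 78/79


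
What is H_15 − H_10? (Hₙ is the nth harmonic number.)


Σₖ₌11^15 1/k = 1/11 + 1/12 + 1/13 + 1/14 + 1/15
= 7793/20020
≈ 0.3893

Sum = 7793/20020 ≈ 0.3893


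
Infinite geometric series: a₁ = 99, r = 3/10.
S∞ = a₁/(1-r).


S∞ = a₁/(1-r) = 99/(1 - 3/10)
= 99/(7/10)
= 990/7

S∞ = 990/7


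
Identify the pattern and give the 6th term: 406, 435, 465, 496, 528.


Pattern: triangular numbers: n(n+1)/2
Terms: 406, 435, 465, 496, 528
Next term = 561

Next term = 561


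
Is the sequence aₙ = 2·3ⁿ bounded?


aₙ = 2·3ⁿ → as n→∞, aₙ→∞ (since base 3 > 1)
No finite upper bound exists
The sequence is UNBOUNDED

Unbounded (aₙ → ∞ as n → ∞)


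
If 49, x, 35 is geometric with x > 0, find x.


GM = √(49×35) = √1715 = 41.4126

GM = 41.4126


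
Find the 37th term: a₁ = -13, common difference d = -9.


aₙ = a₁ + (n-1)d
= -13 + (37-1)×-9
= -13 - 324
= -337

a_37 = -337


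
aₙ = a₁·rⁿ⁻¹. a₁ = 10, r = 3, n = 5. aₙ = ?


aₙ = a₁·r^(n-1)
= 10×3^4
= 10×81
= 810

a_5 = 810


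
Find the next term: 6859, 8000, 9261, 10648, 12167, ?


Pattern: perfect cubes: n³
Terms: 6859, 8000, 9261, 10648, 12167
Next term = 13824

Next term = 13824
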